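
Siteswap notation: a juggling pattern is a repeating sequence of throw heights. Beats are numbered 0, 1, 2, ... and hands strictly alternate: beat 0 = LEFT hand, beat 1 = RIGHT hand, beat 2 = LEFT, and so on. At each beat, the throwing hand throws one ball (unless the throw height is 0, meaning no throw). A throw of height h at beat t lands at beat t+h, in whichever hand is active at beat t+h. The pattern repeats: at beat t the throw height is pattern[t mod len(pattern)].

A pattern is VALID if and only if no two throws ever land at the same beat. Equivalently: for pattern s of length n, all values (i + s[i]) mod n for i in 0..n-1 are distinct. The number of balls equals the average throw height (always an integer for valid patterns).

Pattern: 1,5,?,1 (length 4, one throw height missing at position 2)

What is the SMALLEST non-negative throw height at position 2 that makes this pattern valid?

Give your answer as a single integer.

Answer: 1

Derivation:
i=0: (0 + 1) mod 4 = 1
i=1: (1 + 5) mod 4 = 2
i=2: s[i]=? (unknown)
i=3: (3 + 1) mod 4 = 0
Known residues: [0, 1, 2]; need a permutation of 0..3, so missing residue r = 3
Need (2 + s) mod 4 = 3; smallest s = (3 - 2) mod 4 = 1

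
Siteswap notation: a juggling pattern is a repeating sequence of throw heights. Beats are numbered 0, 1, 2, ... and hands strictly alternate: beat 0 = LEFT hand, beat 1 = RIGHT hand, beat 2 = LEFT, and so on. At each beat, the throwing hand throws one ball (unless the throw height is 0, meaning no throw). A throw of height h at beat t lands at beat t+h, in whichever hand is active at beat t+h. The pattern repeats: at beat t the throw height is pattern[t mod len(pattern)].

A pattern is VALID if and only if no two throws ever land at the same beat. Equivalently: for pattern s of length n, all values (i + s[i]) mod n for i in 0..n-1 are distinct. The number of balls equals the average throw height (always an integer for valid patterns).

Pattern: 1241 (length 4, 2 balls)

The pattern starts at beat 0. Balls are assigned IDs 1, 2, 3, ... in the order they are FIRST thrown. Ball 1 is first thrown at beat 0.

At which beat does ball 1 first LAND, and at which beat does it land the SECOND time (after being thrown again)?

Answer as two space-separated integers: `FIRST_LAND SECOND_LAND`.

Answer: 1 3

Derivation:
Beat 0 (L): throw ball1 h=1 -> lands@1:R; in-air after throw: [b1@1:R]
Beat 1 (R): throw ball1 h=2 -> lands@3:R; in-air after throw: [b1@3:R]
Beat 2 (L): throw ball2 h=4 -> lands@6:L; in-air after throw: [b1@3:R b2@6:L]
Beat 3 (R): throw ball1 h=1 -> lands@4:L; in-air after throw: [b1@4:L b2@6:L]
Ball 1: thrown@0 h=1 -> first land @1; rethrown@1 h=2 -> second land @3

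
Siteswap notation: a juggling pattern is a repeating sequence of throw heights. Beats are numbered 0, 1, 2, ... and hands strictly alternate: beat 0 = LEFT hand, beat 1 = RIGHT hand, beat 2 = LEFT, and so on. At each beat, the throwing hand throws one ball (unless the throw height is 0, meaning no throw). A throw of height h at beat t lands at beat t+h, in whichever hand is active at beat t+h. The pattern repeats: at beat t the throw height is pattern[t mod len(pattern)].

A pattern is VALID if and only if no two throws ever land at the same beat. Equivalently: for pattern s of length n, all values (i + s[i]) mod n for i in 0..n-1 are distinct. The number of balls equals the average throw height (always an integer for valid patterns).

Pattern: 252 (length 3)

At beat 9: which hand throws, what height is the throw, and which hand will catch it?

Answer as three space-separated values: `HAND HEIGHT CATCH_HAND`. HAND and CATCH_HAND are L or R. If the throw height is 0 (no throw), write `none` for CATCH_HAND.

Answer: R 2 R

Derivation:
Beat 9: 9 mod 2 = 1, so hand = R
Throw height = pattern[9 mod 3] = pattern[0] = 2
Lands at beat 9+2=11, 11 mod 2 = 1, so catch hand = R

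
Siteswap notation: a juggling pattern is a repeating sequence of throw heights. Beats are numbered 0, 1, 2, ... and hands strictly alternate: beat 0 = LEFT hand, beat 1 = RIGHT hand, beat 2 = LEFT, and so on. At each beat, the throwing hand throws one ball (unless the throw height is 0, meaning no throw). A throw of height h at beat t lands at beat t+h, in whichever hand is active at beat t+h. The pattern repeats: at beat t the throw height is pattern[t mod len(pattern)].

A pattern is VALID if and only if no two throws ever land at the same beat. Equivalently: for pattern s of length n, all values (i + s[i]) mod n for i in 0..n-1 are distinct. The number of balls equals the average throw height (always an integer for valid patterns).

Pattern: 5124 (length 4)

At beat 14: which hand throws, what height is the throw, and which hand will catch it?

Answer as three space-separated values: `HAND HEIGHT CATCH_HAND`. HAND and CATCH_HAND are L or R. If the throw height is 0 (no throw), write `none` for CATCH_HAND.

Beat 14: 14 mod 2 = 0, so hand = L
Throw height = pattern[14 mod 4] = pattern[2] = 2
Lands at beat 14+2=16, 16 mod 2 = 0, so catch hand = L

Answer: L 2 L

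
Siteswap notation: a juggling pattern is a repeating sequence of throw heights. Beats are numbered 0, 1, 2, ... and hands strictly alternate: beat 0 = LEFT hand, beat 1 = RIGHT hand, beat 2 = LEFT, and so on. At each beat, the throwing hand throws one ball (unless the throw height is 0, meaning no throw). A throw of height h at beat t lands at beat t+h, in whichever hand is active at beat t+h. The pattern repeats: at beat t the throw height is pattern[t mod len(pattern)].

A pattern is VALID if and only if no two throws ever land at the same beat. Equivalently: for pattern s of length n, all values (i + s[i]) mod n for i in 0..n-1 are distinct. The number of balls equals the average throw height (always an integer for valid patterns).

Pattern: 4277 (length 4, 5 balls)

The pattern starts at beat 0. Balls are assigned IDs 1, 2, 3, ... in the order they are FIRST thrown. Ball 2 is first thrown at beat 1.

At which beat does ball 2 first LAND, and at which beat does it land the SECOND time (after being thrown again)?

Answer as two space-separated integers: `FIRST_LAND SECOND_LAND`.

Beat 0 (L): throw ball1 h=4 -> lands@4:L; in-air after throw: [b1@4:L]
Beat 1 (R): throw ball2 h=2 -> lands@3:R; in-air after throw: [b2@3:R b1@4:L]
Beat 2 (L): throw ball3 h=7 -> lands@9:R; in-air after throw: [b2@3:R b1@4:L b3@9:R]
Beat 3 (R): throw ball2 h=7 -> lands@10:L; in-air after throw: [b1@4:L b3@9:R b2@10:L]
Beat 4 (L): throw ball1 h=4 -> lands@8:L; in-air after throw: [b1@8:L b3@9:R b2@10:L]
Beat 5 (R): throw ball4 h=2 -> lands@7:R; in-air after throw: [b4@7:R b1@8:L b3@9:R b2@10:L]
Beat 6 (L): throw ball5 h=7 -> lands@13:R; in-air after throw: [b4@7:R b1@8:L b3@9:R b2@10:L b5@13:R]
Beat 7 (R): throw ball4 h=7 -> lands@14:L; in-air after throw: [b1@8:L b3@9:R b2@10:L b5@13:R b4@14:L]
Beat 8 (L): throw ball1 h=4 -> lands@12:L; in-air after throw: [b3@9:R b2@10:L b1@12:L b5@13:R b4@14:L]
Beat 9 (R): throw ball3 h=2 -> lands@11:R; in-air after throw: [b2@10:L b3@11:R b1@12:L b5@13:R b4@14:L]
Beat 10 (L): throw ball2 h=7 -> lands@17:R; in-air after throw: [b3@11:R b1@12:L b5@13:R b4@14:L b2@17:R]
Ball 2: thrown@1 h=2 -> first land @3; rethrown@3 h=7 -> second land @10

Answer: 3 10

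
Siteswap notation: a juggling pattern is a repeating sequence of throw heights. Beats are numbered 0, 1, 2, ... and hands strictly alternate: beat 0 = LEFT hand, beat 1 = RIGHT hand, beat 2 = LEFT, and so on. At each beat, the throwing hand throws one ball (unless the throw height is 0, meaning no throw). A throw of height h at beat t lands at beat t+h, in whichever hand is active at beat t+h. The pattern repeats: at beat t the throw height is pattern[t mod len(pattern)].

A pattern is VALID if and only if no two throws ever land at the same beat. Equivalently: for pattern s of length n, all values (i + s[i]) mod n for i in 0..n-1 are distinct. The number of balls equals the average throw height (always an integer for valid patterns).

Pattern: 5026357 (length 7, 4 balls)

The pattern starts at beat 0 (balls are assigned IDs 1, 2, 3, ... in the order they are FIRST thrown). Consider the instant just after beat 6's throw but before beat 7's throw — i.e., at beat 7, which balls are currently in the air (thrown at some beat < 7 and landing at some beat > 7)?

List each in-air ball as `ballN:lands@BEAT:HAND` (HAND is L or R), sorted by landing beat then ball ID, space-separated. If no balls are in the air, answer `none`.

Answer: ball3:lands@9:R ball1:lands@10:L ball4:lands@13:R

Derivation:
Beat 0 (L): throw ball1 h=5 -> lands@5:R; in-air after throw: [b1@5:R]
Beat 2 (L): throw ball2 h=2 -> lands@4:L; in-air after throw: [b2@4:L b1@5:R]
Beat 3 (R): throw ball3 h=6 -> lands@9:R; in-air after throw: [b2@4:L b1@5:R b3@9:R]
Beat 4 (L): throw ball2 h=3 -> lands@7:R; in-air after throw: [b1@5:R b2@7:R b3@9:R]
Beat 5 (R): throw ball1 h=5 -> lands@10:L; in-air after throw: [b2@7:R b3@9:R b1@10:L]
Beat 6 (L): throw ball4 h=7 -> lands@13:R; in-air after throw: [b2@7:R b3@9:R b1@10:L b4@13:R]
Beat 7 (R): throw ball2 h=5 -> lands@12:L; in-air after throw: [b3@9:R b1@10:L b2@12:L b4@13:R]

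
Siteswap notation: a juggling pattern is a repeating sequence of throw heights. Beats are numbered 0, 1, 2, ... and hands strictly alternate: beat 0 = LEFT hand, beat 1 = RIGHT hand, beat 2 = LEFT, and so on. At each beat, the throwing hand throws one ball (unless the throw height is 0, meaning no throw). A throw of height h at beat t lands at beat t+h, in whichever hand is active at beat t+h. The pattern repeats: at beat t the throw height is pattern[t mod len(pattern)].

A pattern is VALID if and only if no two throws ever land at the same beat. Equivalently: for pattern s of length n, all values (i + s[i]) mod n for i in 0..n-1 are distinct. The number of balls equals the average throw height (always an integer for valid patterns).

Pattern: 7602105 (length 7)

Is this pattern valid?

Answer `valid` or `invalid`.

Answer: invalid

Derivation:
i=0: (i + s[i]) mod n = (0 + 7) mod 7 = 0
i=1: (i + s[i]) mod n = (1 + 6) mod 7 = 0
i=2: (i + s[i]) mod n = (2 + 0) mod 7 = 2
i=3: (i + s[i]) mod n = (3 + 2) mod 7 = 5
i=4: (i + s[i]) mod n = (4 + 1) mod 7 = 5
i=5: (i + s[i]) mod n = (5 + 0) mod 7 = 5
i=6: (i + s[i]) mod n = (6 + 5) mod 7 = 4
Residues: [0, 0, 2, 5, 5, 5, 4], distinct: False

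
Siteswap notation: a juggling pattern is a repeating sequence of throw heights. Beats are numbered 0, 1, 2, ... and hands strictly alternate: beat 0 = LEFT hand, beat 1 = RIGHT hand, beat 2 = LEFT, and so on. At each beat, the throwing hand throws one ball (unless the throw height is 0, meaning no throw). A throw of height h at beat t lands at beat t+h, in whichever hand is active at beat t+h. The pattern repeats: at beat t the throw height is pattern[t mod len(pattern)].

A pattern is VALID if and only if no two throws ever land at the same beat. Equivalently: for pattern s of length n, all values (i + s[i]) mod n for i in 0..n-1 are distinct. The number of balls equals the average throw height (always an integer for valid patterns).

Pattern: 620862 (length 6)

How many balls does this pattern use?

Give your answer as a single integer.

Pattern = [6, 2, 0, 8, 6, 2], length n = 6
  position 0: throw height = 6, running sum = 6
  position 1: throw height = 2, running sum = 8
  position 2: throw height = 0, running sum = 8
  position 3: throw height = 8, running sum = 16
  position 4: throw height = 6, running sum = 22
  position 5: throw height = 2, running sum = 24
Total sum = 24; balls = sum / n = 24 / 6 = 4

Answer: 4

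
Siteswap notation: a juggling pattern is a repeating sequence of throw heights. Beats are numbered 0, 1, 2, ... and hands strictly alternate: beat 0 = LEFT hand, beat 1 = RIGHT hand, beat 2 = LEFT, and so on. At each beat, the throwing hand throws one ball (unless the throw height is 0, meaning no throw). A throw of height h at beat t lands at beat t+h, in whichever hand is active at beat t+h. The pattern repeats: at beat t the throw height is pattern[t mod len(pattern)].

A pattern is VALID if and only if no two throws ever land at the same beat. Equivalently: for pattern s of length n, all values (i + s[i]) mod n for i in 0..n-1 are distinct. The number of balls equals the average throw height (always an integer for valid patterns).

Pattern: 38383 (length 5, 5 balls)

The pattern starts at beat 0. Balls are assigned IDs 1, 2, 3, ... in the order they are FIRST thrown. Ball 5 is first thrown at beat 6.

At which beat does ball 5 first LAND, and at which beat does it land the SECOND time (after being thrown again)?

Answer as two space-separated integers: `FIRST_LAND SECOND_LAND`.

Answer: 14 17

Derivation:
Beat 0 (L): throw ball1 h=3 -> lands@3:R; in-air after throw: [b1@3:R]
Beat 1 (R): throw ball2 h=8 -> lands@9:R; in-air after throw: [b1@3:R b2@9:R]
Beat 2 (L): throw ball3 h=3 -> lands@5:R; in-air after throw: [b1@3:R b3@5:R b2@9:R]
Beat 3 (R): throw ball1 h=8 -> lands@11:R; in-air after throw: [b3@5:R b2@9:R b1@11:R]
Beat 4 (L): throw ball4 h=3 -> lands@7:R; in-air after throw: [b3@5:R b4@7:R b2@9:R b1@11:R]
Beat 5 (R): throw ball3 h=3 -> lands@8:L; in-air after throw: [b4@7:R b3@8:L b2@9:R b1@11:R]
Beat 6 (L): throw ball5 h=8 -> lands@14:L; in-air after throw: [b4@7:R b3@8:L b2@9:R b1@11:R b5@14:L]
Beat 7 (R): throw ball4 h=3 -> lands@10:L; in-air after throw: [b3@8:L b2@9:R b4@10:L b1@11:R b5@14:L]
Beat 8 (L): throw ball3 h=8 -> lands@16:L; in-air after throw: [b2@9:R b4@10:L b1@11:R b5@14:L b3@16:L]
Beat 9 (R): throw ball2 h=3 -> lands@12:L; in-air after throw: [b4@10:L b1@11:R b2@12:L b5@14:L b3@16:L]
Beat 10 (L): throw ball4 h=3 -> lands@13:R; in-air after throw: [b1@11:R b2@12:L b4@13:R b5@14:L b3@16:L]
Beat 11 (R): throw ball1 h=8 -> lands@19:R; in-air after throw: [b2@12:L b4@13:R b5@14:L b3@16:L b1@19:R]
Beat 12 (L): throw ball2 h=3 -> lands@15:R; in-air after throw: [b4@13:R b5@14:L b2@15:R b3@16:L b1@19:R]
Beat 13 (R): throw ball4 h=8 -> lands@21:R; in-air after throw: [b5@14:L b2@15:R b3@16:L b1@19:R b4@21:R]
Beat 14 (L): throw ball5 h=3 -> lands@17:R; in-air after throw: [b2@15:R b3@16:L b5@17:R b1@19:R b4@21:R]
Ball 5: thrown@6 h=8 -> first land @14; rethrown@14 h=3 -> second land @17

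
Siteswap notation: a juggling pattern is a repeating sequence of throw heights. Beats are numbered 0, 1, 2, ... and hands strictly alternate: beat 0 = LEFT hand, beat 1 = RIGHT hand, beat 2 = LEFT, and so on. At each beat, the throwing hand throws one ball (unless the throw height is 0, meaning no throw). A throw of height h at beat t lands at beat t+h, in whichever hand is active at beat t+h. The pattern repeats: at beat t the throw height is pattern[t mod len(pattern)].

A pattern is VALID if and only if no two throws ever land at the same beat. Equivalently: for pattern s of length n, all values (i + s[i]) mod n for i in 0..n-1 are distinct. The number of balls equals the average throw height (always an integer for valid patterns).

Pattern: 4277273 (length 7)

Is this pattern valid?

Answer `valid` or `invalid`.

i=0: (i + s[i]) mod n = (0 + 4) mod 7 = 4
i=1: (i + s[i]) mod n = (1 + 2) mod 7 = 3
i=2: (i + s[i]) mod n = (2 + 7) mod 7 = 2
i=3: (i + s[i]) mod n = (3 + 7) mod 7 = 3
i=4: (i + s[i]) mod n = (4 + 2) mod 7 = 6
i=5: (i + s[i]) mod n = (5 + 7) mod 7 = 5
i=6: (i + s[i]) mod n = (6 + 3) mod 7 = 2
Residues: [4, 3, 2, 3, 6, 5, 2], distinct: False

Answer: invalid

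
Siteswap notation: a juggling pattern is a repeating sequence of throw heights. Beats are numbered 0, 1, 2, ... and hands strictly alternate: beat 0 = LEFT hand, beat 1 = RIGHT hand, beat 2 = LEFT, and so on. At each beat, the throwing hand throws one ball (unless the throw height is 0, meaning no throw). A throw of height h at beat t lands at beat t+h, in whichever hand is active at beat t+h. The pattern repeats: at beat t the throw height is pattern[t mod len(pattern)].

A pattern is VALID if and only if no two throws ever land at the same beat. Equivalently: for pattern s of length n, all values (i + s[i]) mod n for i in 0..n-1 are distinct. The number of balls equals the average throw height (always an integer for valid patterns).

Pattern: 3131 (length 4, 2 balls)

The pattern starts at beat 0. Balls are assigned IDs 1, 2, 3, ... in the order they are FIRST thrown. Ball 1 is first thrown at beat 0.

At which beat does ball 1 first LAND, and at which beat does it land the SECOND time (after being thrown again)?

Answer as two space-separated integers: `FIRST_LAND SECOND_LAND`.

Answer: 3 4

Derivation:
Beat 0 (L): throw ball1 h=3 -> lands@3:R; in-air after throw: [b1@3:R]
Beat 1 (R): throw ball2 h=1 -> lands@2:L; in-air after throw: [b2@2:L b1@3:R]
Beat 2 (L): throw ball2 h=3 -> lands@5:R; in-air after throw: [b1@3:R b2@5:R]
Beat 3 (R): throw ball1 h=1 -> lands@4:L; in-air after throw: [b1@4:L b2@5:R]
Beat 4 (L): throw ball1 h=3 -> lands@7:R; in-air after throw: [b2@5:R b1@7:R]
Ball 1: thrown@0 h=3 -> first land @3; rethrown@3 h=1 -> second land @4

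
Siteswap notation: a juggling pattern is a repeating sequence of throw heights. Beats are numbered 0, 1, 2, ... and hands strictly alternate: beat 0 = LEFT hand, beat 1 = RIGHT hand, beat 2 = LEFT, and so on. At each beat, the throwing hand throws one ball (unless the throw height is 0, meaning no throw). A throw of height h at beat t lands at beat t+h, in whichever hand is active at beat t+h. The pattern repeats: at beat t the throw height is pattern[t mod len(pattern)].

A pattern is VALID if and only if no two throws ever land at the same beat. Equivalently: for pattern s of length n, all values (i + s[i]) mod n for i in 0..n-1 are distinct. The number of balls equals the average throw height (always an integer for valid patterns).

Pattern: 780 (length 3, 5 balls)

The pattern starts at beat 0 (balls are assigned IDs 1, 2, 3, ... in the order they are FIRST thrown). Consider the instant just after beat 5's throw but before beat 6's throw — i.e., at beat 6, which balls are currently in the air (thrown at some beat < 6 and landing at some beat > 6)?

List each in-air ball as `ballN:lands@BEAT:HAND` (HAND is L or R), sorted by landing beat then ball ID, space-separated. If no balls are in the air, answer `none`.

Answer: ball1:lands@7:R ball2:lands@9:R ball3:lands@10:L ball4:lands@12:L

Derivation:
Beat 0 (L): throw ball1 h=7 -> lands@7:R; in-air after throw: [b1@7:R]
Beat 1 (R): throw ball2 h=8 -> lands@9:R; in-air after throw: [b1@7:R b2@9:R]
Beat 3 (R): throw ball3 h=7 -> lands@10:L; in-air after throw: [b1@7:R b2@9:R b3@10:L]
Beat 4 (L): throw ball4 h=8 -> lands@12:L; in-air after throw: [b1@7:R b2@9:R b3@10:L b4@12:L]
Beat 6 (L): throw ball5 h=7 -> lands@13:R; in-air after throw: [b1@7:R b2@9:R b3@10:L b4@12:L b5@13:R]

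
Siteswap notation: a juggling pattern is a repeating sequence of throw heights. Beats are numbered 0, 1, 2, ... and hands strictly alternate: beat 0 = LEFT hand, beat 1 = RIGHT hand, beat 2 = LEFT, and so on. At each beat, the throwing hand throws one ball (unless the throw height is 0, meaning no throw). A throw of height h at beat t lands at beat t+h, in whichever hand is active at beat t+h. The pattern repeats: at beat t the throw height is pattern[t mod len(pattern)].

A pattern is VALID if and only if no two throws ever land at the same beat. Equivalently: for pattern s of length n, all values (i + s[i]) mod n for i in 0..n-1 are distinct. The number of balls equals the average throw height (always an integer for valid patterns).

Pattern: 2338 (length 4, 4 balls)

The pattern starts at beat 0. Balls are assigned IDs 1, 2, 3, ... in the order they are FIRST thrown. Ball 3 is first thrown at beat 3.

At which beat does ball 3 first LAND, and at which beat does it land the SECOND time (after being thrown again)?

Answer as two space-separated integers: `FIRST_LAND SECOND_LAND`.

Beat 0 (L): throw ball1 h=2 -> lands@2:L; in-air after throw: [b1@2:L]
Beat 1 (R): throw ball2 h=3 -> lands@4:L; in-air after throw: [b1@2:L b2@4:L]
Beat 2 (L): throw ball1 h=3 -> lands@5:R; in-air after throw: [b2@4:L b1@5:R]
Beat 3 (R): throw ball3 h=8 -> lands@11:R; in-air after throw: [b2@4:L b1@5:R b3@11:R]
Beat 4 (L): throw ball2 h=2 -> lands@6:L; in-air after throw: [b1@5:R b2@6:L b3@11:R]
Beat 5 (R): throw ball1 h=3 -> lands@8:L; in-air after throw: [b2@6:L b1@8:L b3@11:R]
Beat 6 (L): throw ball2 h=3 -> lands@9:R; in-air after throw: [b1@8:L b2@9:R b3@11:R]
Beat 7 (R): throw ball4 h=8 -> lands@15:R; in-air after throw: [b1@8:L b2@9:R b3@11:R b4@15:R]
Beat 8 (L): throw ball1 h=2 -> lands@10:L; in-air after throw: [b2@9:R b1@10:L b3@11:R b4@15:R]
Beat 9 (R): throw ball2 h=3 -> lands@12:L; in-air after throw: [b1@10:L b3@11:R b2@12:L b4@15:R]
Beat 10 (L): throw ball1 h=3 -> lands@13:R; in-air after throw: [b3@11:R b2@12:L b1@13:R b4@15:R]
Beat 11 (R): throw ball3 h=8 -> lands@19:R; in-air after throw: [b2@12:L b1@13:R b4@15:R b3@19:R]
Beat 12 (L): throw ball2 h=2 -> lands@14:L; in-air after throw: [b1@13:R b2@14:L b4@15:R b3@19:R]
Beat 13 (R): throw ball1 h=3 -> lands@16:L; in-air after throw: [b2@14:L b4@15:R b1@16:L b3@19:R]
Beat 14 (L): throw ball2 h=3 -> lands@17:R; in-air after throw: [b4@15:R b1@16:L b2@17:R b3@19:R]
Beat 15 (R): throw ball4 h=8 -> lands@23:R; in-air after throw: [b1@16:L b2@17:R b3@19:R b4@23:R]
Beat 16 (L): throw ball1 h=2 -> lands@18:L; in-air after throw: [b2@17:R b1@18:L b3@19:R b4@23:R]
Ball 3: thrown@3 h=8 -> first land @11; rethrown@11 h=8 -> second land @19

Answer: 11 19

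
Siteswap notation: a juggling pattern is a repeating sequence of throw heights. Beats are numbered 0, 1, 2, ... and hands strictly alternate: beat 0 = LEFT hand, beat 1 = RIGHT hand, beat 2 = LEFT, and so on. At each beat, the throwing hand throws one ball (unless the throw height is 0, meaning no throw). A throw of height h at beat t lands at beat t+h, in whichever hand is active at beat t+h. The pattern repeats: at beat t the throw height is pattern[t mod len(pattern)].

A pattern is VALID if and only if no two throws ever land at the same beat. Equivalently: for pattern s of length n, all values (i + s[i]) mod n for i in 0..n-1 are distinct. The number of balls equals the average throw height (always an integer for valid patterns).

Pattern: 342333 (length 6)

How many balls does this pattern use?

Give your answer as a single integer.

Pattern = [3, 4, 2, 3, 3, 3], length n = 6
  position 0: throw height = 3, running sum = 3
  position 1: throw height = 4, running sum = 7
  position 2: throw height = 2, running sum = 9
  position 3: throw height = 3, running sum = 12
  position 4: throw height = 3, running sum = 15
  position 5: throw height = 3, running sum = 18
Total sum = 18; balls = sum / n = 18 / 6 = 3

Answer: 3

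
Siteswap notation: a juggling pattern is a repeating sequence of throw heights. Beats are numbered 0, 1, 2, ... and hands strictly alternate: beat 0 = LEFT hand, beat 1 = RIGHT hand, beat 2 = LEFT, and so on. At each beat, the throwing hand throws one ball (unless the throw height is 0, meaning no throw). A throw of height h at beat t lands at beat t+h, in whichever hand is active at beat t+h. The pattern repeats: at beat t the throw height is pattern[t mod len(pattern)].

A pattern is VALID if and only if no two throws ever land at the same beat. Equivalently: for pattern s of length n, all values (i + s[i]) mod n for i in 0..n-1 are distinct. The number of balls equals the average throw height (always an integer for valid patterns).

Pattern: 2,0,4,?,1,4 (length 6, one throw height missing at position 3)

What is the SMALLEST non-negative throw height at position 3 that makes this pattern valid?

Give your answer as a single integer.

i=0: (0 + 2) mod 6 = 2
i=1: (1 + 0) mod 6 = 1
i=2: (2 + 4) mod 6 = 0
i=3: s[i]=? (unknown)
i=4: (4 + 1) mod 6 = 5
i=5: (5 + 4) mod 6 = 3
Known residues: [0, 1, 2, 3, 5]; need a permutation of 0..5, so missing residue r = 4
Need (3 + s) mod 6 = 4; smallest s = (4 - 3) mod 6 = 1

Answer: 1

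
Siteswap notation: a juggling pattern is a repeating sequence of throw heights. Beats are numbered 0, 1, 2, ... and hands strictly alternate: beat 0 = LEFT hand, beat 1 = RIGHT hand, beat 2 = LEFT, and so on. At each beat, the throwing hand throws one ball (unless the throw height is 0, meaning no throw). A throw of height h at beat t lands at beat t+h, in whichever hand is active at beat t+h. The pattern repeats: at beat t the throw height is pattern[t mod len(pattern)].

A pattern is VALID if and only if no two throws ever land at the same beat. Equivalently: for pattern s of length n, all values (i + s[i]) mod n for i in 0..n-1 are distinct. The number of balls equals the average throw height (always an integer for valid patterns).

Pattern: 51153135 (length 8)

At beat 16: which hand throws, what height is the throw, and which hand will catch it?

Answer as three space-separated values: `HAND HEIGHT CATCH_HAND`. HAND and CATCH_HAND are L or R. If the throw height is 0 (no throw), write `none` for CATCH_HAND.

Answer: L 5 R

Derivation:
Beat 16: 16 mod 2 = 0, so hand = L
Throw height = pattern[16 mod 8] = pattern[0] = 5
Lands at beat 16+5=21, 21 mod 2 = 1, so catch hand = R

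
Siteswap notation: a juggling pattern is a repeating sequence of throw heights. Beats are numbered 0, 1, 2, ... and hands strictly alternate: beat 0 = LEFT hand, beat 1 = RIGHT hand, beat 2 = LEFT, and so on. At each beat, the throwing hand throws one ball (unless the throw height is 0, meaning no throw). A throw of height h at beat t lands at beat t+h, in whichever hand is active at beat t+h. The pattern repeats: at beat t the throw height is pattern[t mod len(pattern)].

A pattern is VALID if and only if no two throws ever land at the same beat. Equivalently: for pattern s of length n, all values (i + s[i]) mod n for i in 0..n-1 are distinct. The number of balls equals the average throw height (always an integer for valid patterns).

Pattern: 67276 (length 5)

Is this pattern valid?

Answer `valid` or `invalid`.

Answer: invalid

Derivation:
i=0: (i + s[i]) mod n = (0 + 6) mod 5 = 1
i=1: (i + s[i]) mod n = (1 + 7) mod 5 = 3
i=2: (i + s[i]) mod n = (2 + 2) mod 5 = 4
i=3: (i + s[i]) mod n = (3 + 7) mod 5 = 0
i=4: (i + s[i]) mod n = (4 + 6) mod 5 = 0
Residues: [1, 3, 4, 0, 0], distinct: False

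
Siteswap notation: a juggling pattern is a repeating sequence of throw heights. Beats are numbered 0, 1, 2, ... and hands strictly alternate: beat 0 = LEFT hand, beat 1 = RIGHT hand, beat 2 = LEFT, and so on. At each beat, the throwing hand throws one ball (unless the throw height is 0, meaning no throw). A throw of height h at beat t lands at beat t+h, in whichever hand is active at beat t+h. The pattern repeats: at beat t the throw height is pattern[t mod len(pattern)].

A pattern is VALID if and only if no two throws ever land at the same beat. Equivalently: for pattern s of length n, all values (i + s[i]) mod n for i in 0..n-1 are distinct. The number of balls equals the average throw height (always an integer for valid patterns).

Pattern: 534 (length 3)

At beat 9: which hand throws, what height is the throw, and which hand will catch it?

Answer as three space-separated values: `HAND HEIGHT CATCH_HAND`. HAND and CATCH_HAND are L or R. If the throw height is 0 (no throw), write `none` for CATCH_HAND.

Beat 9: 9 mod 2 = 1, so hand = R
Throw height = pattern[9 mod 3] = pattern[0] = 5
Lands at beat 9+5=14, 14 mod 2 = 0, so catch hand = L

Answer: R 5 L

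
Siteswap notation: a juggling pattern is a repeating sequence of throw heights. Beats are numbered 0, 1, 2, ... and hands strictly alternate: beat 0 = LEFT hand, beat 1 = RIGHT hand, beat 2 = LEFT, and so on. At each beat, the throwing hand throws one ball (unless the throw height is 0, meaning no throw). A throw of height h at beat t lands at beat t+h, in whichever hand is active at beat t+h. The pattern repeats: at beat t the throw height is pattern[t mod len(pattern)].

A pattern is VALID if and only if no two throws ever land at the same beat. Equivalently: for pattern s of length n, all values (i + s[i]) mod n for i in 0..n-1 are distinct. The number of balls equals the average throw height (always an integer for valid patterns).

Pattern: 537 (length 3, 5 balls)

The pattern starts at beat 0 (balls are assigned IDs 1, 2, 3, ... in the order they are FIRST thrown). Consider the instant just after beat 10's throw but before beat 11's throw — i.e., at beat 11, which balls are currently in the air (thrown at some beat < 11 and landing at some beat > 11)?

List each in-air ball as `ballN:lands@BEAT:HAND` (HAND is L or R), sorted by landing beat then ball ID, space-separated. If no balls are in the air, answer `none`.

Beat 0 (L): throw ball1 h=5 -> lands@5:R; in-air after throw: [b1@5:R]
Beat 1 (R): throw ball2 h=3 -> lands@4:L; in-air after throw: [b2@4:L b1@5:R]
Beat 2 (L): throw ball3 h=7 -> lands@9:R; in-air after throw: [b2@4:L b1@5:R b3@9:R]
Beat 3 (R): throw ball4 h=5 -> lands@8:L; in-air after throw: [b2@4:L b1@5:R b4@8:L b3@9:R]
Beat 4 (L): throw ball2 h=3 -> lands@7:R; in-air after throw: [b1@5:R b2@7:R b4@8:L b3@9:R]
Beat 5 (R): throw ball1 h=7 -> lands@12:L; in-air after throw: [b2@7:R b4@8:L b3@9:R b1@12:L]
Beat 6 (L): throw ball5 h=5 -> lands@11:R; in-air after throw: [b2@7:R b4@8:L b3@9:R b5@11:R b1@12:L]
Beat 7 (R): throw ball2 h=3 -> lands@10:L; in-air after throw: [b4@8:L b3@9:R b2@10:L b5@11:R b1@12:L]
Beat 8 (L): throw ball4 h=7 -> lands@15:R; in-air after throw: [b3@9:R b2@10:L b5@11:R b1@12:L b4@15:R]
Beat 9 (R): throw ball3 h=5 -> lands@14:L; in-air after throw: [b2@10:L b5@11:R b1@12:L b3@14:L b4@15:R]
Beat 10 (L): throw ball2 h=3 -> lands@13:R; in-air after throw: [b5@11:R b1@12:L b2@13:R b3@14:L b4@15:R]
Beat 11 (R): throw ball5 h=7 -> lands@18:L; in-air after throw: [b1@12:L b2@13:R b3@14:L b4@15:R b5@18:L]

Answer: ball1:lands@12:L ball2:lands@13:R ball3:lands@14:L ball4:lands@15:R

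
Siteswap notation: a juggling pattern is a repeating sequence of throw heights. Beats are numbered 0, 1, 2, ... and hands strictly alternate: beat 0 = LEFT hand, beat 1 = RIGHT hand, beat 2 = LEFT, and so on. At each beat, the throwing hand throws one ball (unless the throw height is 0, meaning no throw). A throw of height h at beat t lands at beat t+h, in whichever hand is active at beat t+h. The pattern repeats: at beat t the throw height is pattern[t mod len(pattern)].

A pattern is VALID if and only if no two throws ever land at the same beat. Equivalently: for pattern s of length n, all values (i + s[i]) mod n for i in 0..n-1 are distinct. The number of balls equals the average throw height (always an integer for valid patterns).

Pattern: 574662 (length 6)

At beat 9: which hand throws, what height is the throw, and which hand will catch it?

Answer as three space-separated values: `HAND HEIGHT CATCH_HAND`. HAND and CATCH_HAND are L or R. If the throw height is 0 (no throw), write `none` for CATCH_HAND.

Answer: R 6 R

Derivation:
Beat 9: 9 mod 2 = 1, so hand = R
Throw height = pattern[9 mod 6] = pattern[3] = 6
Lands at beat 9+6=15, 15 mod 2 = 1, so catch hand = R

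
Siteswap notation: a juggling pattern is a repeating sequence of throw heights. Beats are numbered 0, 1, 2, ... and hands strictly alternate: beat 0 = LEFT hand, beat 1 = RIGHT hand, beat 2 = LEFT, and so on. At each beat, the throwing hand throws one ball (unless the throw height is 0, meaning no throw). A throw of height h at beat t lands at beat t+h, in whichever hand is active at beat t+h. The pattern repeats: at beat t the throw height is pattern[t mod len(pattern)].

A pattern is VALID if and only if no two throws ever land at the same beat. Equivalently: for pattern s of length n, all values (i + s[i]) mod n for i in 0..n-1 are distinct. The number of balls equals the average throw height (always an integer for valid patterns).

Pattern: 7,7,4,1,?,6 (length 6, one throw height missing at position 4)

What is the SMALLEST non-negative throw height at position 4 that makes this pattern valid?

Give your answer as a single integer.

i=0: (0 + 7) mod 6 = 1
i=1: (1 + 7) mod 6 = 2
i=2: (2 + 4) mod 6 = 0
i=3: (3 + 1) mod 6 = 4
i=4: s[i]=? (unknown)
i=5: (5 + 6) mod 6 = 5
Known residues: [0, 1, 2, 4, 5]; need a permutation of 0..5, so missing residue r = 3
Need (4 + s) mod 6 = 3; smallest s = (3 - 4) mod 6 = 5

Answer: 5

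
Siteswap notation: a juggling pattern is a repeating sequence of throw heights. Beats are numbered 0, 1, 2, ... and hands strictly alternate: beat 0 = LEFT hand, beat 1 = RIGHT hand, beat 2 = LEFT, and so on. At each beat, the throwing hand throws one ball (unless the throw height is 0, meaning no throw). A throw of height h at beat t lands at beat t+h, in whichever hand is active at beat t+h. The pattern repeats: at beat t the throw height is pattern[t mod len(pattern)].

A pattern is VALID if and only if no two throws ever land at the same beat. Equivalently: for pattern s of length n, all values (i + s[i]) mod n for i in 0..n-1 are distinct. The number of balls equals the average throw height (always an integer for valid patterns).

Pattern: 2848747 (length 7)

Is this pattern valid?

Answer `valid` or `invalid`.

Answer: invalid

Derivation:
i=0: (i + s[i]) mod n = (0 + 2) mod 7 = 2
i=1: (i + s[i]) mod n = (1 + 8) mod 7 = 2
i=2: (i + s[i]) mod n = (2 + 4) mod 7 = 6
i=3: (i + s[i]) mod n = (3 + 8) mod 7 = 4
i=4: (i + s[i]) mod n = (4 + 7) mod 7 = 4
i=5: (i + s[i]) mod n = (5 + 4) mod 7 = 2
i=6: (i + s[i]) mod n = (6 + 7) mod 7 = 6
Residues: [2, 2, 6, 4, 4, 2, 6], distinct: False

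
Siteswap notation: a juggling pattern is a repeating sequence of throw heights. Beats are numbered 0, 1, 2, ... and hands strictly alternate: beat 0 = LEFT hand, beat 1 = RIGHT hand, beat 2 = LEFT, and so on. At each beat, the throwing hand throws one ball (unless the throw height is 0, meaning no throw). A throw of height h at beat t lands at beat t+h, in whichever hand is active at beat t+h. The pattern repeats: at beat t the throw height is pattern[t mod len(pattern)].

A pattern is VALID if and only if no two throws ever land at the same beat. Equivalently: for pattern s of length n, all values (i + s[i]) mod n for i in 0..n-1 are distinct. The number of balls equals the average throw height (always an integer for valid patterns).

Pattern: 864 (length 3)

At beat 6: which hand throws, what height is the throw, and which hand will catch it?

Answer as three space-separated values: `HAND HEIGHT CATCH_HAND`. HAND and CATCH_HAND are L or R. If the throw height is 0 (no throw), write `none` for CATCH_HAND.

Answer: L 8 L

Derivation:
Beat 6: 6 mod 2 = 0, so hand = L
Throw height = pattern[6 mod 3] = pattern[0] = 8
Lands at beat 6+8=14, 14 mod 2 = 0, so catch hand = L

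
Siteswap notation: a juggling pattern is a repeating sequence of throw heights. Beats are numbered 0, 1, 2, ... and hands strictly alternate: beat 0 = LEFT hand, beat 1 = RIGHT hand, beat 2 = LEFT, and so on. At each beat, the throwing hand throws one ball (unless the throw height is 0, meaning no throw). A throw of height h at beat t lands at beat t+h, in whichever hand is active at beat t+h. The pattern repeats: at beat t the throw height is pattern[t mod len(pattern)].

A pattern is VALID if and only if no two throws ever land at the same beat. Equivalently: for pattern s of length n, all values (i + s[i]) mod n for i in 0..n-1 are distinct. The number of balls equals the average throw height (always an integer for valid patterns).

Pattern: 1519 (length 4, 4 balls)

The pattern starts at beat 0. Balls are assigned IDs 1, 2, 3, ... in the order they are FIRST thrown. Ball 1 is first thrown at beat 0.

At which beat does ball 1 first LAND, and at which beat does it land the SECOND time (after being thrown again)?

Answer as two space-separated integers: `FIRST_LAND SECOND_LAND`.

Answer: 1 6

Derivation:
Beat 0 (L): throw ball1 h=1 -> lands@1:R; in-air after throw: [b1@1:R]
Beat 1 (R): throw ball1 h=5 -> lands@6:L; in-air after throw: [b1@6:L]
Beat 2 (L): throw ball2 h=1 -> lands@3:R; in-air after throw: [b2@3:R b1@6:L]
Beat 3 (R): throw ball2 h=9 -> lands@12:L; in-air after throw: [b1@6:L b2@12:L]
Beat 4 (L): throw ball3 h=1 -> lands@5:R; in-air after throw: [b3@5:R b1@6:L b2@12:L]
Beat 5 (R): throw ball3 h=5 -> lands@10:L; in-air after throw: [b1@6:L b3@10:L b2@12:L]
Beat 6 (L): throw ball1 h=1 -> lands@7:R; in-air after throw: [b1@7:R b3@10:L b2@12:L]
Ball 1: thrown@0 h=1 -> first land @1; rethrown@1 h=5 -> second land @6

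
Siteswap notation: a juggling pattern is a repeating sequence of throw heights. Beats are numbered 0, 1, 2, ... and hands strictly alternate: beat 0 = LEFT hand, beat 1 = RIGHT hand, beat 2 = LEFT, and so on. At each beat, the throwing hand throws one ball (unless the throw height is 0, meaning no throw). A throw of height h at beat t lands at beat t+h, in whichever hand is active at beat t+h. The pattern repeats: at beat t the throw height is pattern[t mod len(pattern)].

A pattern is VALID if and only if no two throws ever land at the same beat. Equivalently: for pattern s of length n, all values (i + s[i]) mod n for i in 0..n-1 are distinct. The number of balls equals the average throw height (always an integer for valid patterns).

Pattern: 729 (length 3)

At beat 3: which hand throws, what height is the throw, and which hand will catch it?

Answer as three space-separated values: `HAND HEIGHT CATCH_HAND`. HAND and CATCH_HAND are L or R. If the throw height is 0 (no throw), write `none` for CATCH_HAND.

Beat 3: 3 mod 2 = 1, so hand = R
Throw height = pattern[3 mod 3] = pattern[0] = 7
Lands at beat 3+7=10, 10 mod 2 = 0, so catch hand = L

Answer: R 7 L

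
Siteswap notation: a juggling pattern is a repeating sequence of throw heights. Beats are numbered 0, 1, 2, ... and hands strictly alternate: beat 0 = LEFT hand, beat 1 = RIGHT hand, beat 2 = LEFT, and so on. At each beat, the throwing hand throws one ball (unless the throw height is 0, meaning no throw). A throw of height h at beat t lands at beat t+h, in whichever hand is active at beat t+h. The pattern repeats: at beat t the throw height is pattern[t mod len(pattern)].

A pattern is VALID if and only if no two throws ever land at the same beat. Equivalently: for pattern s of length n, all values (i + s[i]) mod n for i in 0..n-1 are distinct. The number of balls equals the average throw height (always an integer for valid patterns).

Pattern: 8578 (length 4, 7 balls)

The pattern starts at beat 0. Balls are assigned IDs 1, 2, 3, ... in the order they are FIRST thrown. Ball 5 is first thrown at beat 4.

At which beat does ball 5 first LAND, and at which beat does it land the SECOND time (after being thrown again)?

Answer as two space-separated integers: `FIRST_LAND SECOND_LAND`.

Answer: 12 20

Derivation:
Beat 0 (L): throw ball1 h=8 -> lands@8:L; in-air after throw: [b1@8:L]
Beat 1 (R): throw ball2 h=5 -> lands@6:L; in-air after throw: [b2@6:L b1@8:L]
Beat 2 (L): throw ball3 h=7 -> lands@9:R; in-air after throw: [b2@6:L b1@8:L b3@9:R]
Beat 3 (R): throw ball4 h=8 -> lands@11:R; in-air after throw: [b2@6:L b1@8:L b3@9:R b4@11:R]
Beat 4 (L): throw ball5 h=8 -> lands@12:L; in-air after throw: [b2@6:L b1@8:L b3@9:R b4@11:R b5@12:L]
Beat 5 (R): throw ball6 h=5 -> lands@10:L; in-air after throw: [b2@6:L b1@8:L b3@9:R b6@10:L b4@11:R b5@12:L]
Beat 6 (L): throw ball2 h=7 -> lands@13:R; in-air after throw: [b1@8:L b3@9:R b6@10:L b4@11:R b5@12:L b2@13:R]
Beat 7 (R): throw ball7 h=8 -> lands@15:R; in-air after throw: [b1@8:L b3@9:R b6@10:L b4@11:R b5@12:L b2@13:R b7@15:R]
Beat 8 (L): throw ball1 h=8 -> lands@16:L; in-air after throw: [b3@9:R b6@10:L b4@11:R b5@12:L b2@13:R b7@15:R b1@16:L]
Beat 9 (R): throw ball3 h=5 -> lands@14:L; in-air after throw: [b6@10:L b4@11:R b5@12:L b2@13:R b3@14:L b7@15:R b1@16:L]
Beat 10 (L): throw ball6 h=7 -> lands@17:R; in-air after throw: [b4@11:R b5@12:L b2@13:R b3@14:L b7@15:R b1@16:L b6@17:R]
Beat 11 (R): throw ball4 h=8 -> lands@19:R; in-air after throw: [b5@12:L b2@13:R b3@14:L b7@15:R b1@16:L b6@17:R b4@19:R]
Beat 12 (L): throw ball5 h=8 -> lands@20:L; in-air after throw: [b2@13:R b3@14:L b7@15:R b1@16:L b6@17:R b4@19:R b5@20:L]
Beat 13 (R): throw ball2 h=5 -> lands@18:L; in-air after throw: [b3@14:L b7@15:R b1@16:L b6@17:R b2@18:L b4@19:R b5@20:L]
Beat 14 (L): throw ball3 h=7 -> lands@21:R; in-air after throw: [b7@15:R b1@16:L b6@17:R b2@18:L b4@19:R b5@20:L b3@21:R]
Beat 15 (R): throw ball7 h=8 -> lands@23:R; in-air after throw: [b1@16:L b6@17:R b2@18:L b4@19:R b5@20:L b3@21:R b7@23:R]
Beat 16 (L): throw ball1 h=8 -> lands@24:L; in-air after throw: [b6@17:R b2@18:L b4@19:R b5@20:L b3@21:R b7@23:R b1@24:L]
Beat 17 (R): throw ball6 h=5 -> lands@22:L; in-air after throw: [b2@18:L b4@19:R b5@20:L b3@21:R b6@22:L b7@23:R b1@24:L]
Beat 18 (L): throw ball2 h=7 -> lands@25:R; in-air after throw: [b4@19:R b5@20:L b3@21:R b6@22:L b7@23:R b1@24:L b2@25:R]
Beat 19 (R): throw ball4 h=8 -> lands@27:R; in-air after throw: [b5@20:L b3@21:R b6@22:L b7@23:R b1@24:L b2@25:R b4@27:R]
Beat 20 (L): throw ball5 h=8 -> lands@28:L; in-air after throw: [b3@21:R b6@22:L b7@23:R b1@24:L b2@25:R b4@27:R b5@28:L]
Ball 5: thrown@4 h=8 -> first land @12; rethrown@12 h=8 -> second land @20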